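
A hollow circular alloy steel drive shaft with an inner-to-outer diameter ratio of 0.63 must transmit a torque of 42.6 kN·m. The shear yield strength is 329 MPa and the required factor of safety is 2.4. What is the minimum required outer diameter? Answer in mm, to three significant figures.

d_o = 123 mm

τ_allow = 329/2.4 = 137.1 MPa.
For a hollow shaft τ = 16T/[πd_o³(1−k⁴)] with k = 0.63, so 1−k⁴ = 0.8425.
d_o³ = 16T/[π τ_allow (1−k⁴)] = 16×4.2600×10^7/(π×137.1×0.8425) = 1.879×10^6 mm³.
d_o = 123.4 mm.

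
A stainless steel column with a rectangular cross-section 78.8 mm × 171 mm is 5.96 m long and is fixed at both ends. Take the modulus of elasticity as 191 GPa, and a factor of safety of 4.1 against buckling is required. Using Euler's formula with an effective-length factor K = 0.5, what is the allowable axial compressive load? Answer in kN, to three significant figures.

Buckling occurs about the weak axis: I_min = h·b³/12 = 171×78.8³/12 = 6.973×10^6 mm⁴ (b = 78.8 mm is the smaller dimension).
Effective length L_e = KL = 0.5×5.96 m = 2980 mm.
Euler critical load P_cr = π²EI/L_e² = π²×191000×6.973×10^6/2980² = 1.480×10^6 N.
P_allow = P_cr/n = 1.480×10^6/4.1 = 361000 N.

P_allow = 361 kN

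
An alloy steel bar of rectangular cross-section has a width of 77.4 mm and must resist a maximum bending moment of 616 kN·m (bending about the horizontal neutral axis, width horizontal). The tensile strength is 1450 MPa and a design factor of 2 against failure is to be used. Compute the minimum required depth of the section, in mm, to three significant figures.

h = 257 mm

σ_allow = 1450/2 = 725.0 MPa.
For a rectangular section σ = 6M/(bh²), so h² = 6M/(b σ_allow) = 6×6.1600×10^8/(77.4×725.0) = 65860 mm².
h = 256.6 mm.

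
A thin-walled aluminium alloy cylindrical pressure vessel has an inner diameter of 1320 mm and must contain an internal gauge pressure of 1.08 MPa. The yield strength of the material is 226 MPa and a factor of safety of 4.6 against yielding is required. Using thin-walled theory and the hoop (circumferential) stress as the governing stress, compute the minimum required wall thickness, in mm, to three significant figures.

t = 14.5 mm

σ_allow = 226/4.6 = 49.13 MPa.
Hoop stress σ_h = pD/(2t), so t = pD/(2σ_allow) = 1.08×1320/(2×49.13) = 14.51 mm.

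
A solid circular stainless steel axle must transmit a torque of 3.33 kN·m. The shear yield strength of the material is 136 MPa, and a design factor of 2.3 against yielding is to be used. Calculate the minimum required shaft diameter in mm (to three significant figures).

d = 65.9 mm

Allowable shear stress τ_allow = 136/2.3 = 59.13 MPa.
For a solid shaft τ = 16T/(πd³), so d³ = 16T/(π τ_allow) = 16×3330000/(π×59.13) = 286800 mm³.
d = (286800)^(1/3) = 65.95 mm.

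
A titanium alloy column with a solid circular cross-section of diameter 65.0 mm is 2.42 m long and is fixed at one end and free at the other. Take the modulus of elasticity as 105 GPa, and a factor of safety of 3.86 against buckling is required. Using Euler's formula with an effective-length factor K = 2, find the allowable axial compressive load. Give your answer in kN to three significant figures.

I = πd⁴/64 = π×65.0⁴/64 = 876200 mm⁴.
Effective length L_e = KL = 2×2.42 m = 4840 mm.
Euler critical load P_cr = π²EI/L_e² = π²×105000×876200/4840² = 38760 N.
P_allow = P_cr/n = 38760/3.86 = 10040 N.

P_allow = 10.0 kN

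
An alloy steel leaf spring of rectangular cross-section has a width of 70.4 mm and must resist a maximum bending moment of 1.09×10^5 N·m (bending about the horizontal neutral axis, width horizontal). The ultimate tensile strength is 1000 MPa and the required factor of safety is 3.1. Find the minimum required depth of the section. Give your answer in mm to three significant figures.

σ_allow = 1000/3.1 = 322.6 MPa.
For a rectangular section σ = 6M/(bh²), so h² = 6M/(b σ_allow) = 6×1.0900×10^8/(70.4×322.6) = 28800 mm².
h = 169.7 mm.

h = 170 mm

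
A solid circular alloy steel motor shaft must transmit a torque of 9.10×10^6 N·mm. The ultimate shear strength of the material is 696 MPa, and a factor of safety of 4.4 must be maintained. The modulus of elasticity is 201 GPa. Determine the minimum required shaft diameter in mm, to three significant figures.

d = 66.4 mm

Allowable shear stress τ_allow = 696/4.4 = 158.2 MPa.
For a solid shaft τ = 16T/(πd³), so d³ = 16T/(π τ_allow) = 16×9100000/(π×158.2) = 293000 mm³.
d = (293000)^(1/3) = 66.42 mm.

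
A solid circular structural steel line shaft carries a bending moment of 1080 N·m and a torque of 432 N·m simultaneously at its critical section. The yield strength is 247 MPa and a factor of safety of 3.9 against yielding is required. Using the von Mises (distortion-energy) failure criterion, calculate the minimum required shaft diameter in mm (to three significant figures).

d = 56.9 mm

σ_allow = σ_y/n = 247/3.9 = 63.33 MPa.
For a solid shaft σ_b = 32M/(πd³) and τ = 16T/(πd³), so the von Mises stress is σ' = (16/πd³)·√(4M²+3T²).
√(4M²+3T²) = √(4×(1.080×10^6)² + 3×(432000)²) = 2.286×10^6 N·mm.
d³ = 16×2.286×10^6/(π×63.33) = 183800 mm³.
d = 56.86 mm.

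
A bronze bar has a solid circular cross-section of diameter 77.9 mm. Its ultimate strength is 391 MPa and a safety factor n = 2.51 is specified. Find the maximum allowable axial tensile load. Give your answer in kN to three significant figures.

σ_allow = 391/2.51 = 155.8 MPa.
A = πd²/4 = π×77.9²/4 = 4766 mm².
F_allow = σ_allow × A = 155.8×4766 = 742500 N.

F_allow = 742 kN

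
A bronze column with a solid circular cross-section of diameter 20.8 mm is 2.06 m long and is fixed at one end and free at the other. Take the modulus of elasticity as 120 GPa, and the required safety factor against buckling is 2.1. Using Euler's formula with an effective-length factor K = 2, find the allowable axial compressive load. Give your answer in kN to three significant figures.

I = πd⁴/64 = π×20.8⁴/64 = 9188 mm⁴.
Effective length L_e = KL = 2×2.06 m = 4120 mm.
Euler critical load P_cr = π²EI/L_e² = π²×120000×9188/4120² = 641.1 N.
P_allow = P_cr/n = 641.1/2.1 = 305.3 N.

P_allow = 0.305 kN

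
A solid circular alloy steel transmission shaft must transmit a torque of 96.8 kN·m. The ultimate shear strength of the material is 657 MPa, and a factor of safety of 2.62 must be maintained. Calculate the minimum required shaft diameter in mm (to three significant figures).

Allowable shear stress τ_allow = 657/2.62 = 250.8 MPa.
For a solid shaft τ = 16T/(πd³), so d³ = 16T/(π τ_allow) = 16×9.6800×10^7/(π×250.8) = 1.966×10^6 mm³.
d = (1.966×10^6)^(1/3) = 125.3 mm.

d = 125 mm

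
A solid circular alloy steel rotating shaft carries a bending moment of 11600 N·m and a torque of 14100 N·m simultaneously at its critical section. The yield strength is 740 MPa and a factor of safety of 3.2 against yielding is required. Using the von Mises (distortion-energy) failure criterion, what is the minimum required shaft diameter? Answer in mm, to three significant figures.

σ_allow = σ_y/n = 740/3.2 = 231.2 MPa.
For a solid shaft σ_b = 32M/(πd³) and τ = 16T/(πd³), so the von Mises stress is σ' = (16/πd³)·√(4M²+3T²).
√(4M²+3T²) = √(4×(1.160×10^7)² + 3×(1.410×10^7)²) = 3.368×10^7 N·mm.
d³ = 16×3.368×10^7/(π×231.2) = 741900 mm³.
d = 90.53 mm.

d = 90.5 mm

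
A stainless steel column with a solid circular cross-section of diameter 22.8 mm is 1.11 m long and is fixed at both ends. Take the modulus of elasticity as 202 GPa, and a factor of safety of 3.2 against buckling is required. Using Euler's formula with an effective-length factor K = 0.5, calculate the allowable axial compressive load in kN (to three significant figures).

P_allow = 26.8 kN

I = πd⁴/64 = π×22.8⁴/64 = 13270 mm⁴.
Effective length L_e = KL = 0.5×1.11 m = 555.0 mm.
Euler critical load P_cr = π²EI/L_e² = π²×202000×13270/555.0² = 85860 N.
P_allow = P_cr/n = 85860/3.2 = 26830 N.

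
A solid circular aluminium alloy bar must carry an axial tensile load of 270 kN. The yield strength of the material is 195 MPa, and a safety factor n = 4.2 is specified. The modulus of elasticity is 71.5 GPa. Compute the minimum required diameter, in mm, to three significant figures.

Allowable stress σ_allow = 195/4.2 = 46.43 MPa.
Required area A = F/σ_allow = 270000/46.43 = 5815 mm².
A = πd²/4 → d = √(4A/π) = 86.05 mm.

d = 86.0 mm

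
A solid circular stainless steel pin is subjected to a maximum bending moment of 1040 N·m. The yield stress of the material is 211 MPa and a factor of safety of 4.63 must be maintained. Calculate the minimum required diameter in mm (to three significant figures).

d = 61.5 mm

σ_allow = 211/4.63 = 45.57 MPa.
For a solid circular section σ = 32M/(πd³), so d³ = 32M/(π σ_allow) = 32×1040000/(π×45.57) = 232500 mm³.
d = 61.49 mm.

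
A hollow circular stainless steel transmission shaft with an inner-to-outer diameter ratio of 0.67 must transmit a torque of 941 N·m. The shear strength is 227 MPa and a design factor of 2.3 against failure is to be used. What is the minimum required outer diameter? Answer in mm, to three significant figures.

d_o = 39.3 mm

τ_allow = 227/2.3 = 98.70 MPa.
For a hollow shaft τ = 16T/[πd_o³(1−k⁴)] with k = 0.67, so 1−k⁴ = 0.7985.
d_o³ = 16T/[π τ_allow (1−k⁴)] = 16×941000/(π×98.70×0.7985) = 60810 mm³.
d_o = 39.32 mm.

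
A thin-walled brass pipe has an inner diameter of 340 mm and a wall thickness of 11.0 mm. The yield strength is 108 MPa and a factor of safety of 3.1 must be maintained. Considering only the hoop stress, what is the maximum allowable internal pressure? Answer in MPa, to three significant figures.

p_allow = 2.25 MPa

σ_allow = 108/3.1 = 34.84 MPa.
σ_h = pD/(2t) → p_allow = 2σ_allow t/D = 2×34.84×11.0/340 = 2.254 MPa.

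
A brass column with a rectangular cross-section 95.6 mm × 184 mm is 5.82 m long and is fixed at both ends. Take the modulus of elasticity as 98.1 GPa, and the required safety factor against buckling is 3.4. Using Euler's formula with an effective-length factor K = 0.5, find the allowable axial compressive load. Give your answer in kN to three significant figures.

P_allow = 451 kN

Buckling occurs about the weak axis: I_min = h·b³/12 = 184×95.6³/12 = 1.340×10^7 mm⁴ (b = 95.6 mm is the smaller dimension).
Effective length L_e = KL = 0.5×5.82 m = 2910 mm.
Euler critical load P_cr = π²EI/L_e² = π²×98100×1.340×10^7/2910² = 1.532×10^6 N.
P_allow = P_cr/n = 1.532×10^6/3.4 = 450500 N.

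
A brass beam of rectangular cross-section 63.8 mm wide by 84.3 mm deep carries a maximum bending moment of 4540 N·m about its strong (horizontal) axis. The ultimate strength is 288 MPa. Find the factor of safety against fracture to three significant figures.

n = 4.79

Section modulus S = bh²/6 = 63.8×84.3²/6 = 75570 mm³.
σ = M/S = 4540000/75570 = 60.08 MPa.
n = 288/60.08 = 4.794.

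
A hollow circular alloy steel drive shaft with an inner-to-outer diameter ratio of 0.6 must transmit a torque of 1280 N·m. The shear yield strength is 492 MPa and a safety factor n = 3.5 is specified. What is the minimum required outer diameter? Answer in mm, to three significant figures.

d_o = 37.6 mm

τ_allow = 492/3.5 = 140.6 MPa.
For a hollow shaft τ = 16T/[πd_o³(1−k⁴)] with k = 0.6, so 1−k⁴ = 0.8704.
d_o³ = 16T/[π τ_allow (1−k⁴)] = 16×1280000/(π×140.6×0.8704) = 53280 mm³.
d_o = 37.63 mm.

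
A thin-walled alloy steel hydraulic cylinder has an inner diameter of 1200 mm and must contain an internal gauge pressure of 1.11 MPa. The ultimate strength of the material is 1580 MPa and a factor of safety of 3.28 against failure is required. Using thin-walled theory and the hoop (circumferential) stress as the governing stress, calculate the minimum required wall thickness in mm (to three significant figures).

σ_allow = 1580/3.28 = 481.7 MPa.
Hoop stress σ_h = pD/(2t), so t = pD/(2σ_allow) = 1.11×1200/(2×481.7) = 1.383 mm.

t = 1.38 mm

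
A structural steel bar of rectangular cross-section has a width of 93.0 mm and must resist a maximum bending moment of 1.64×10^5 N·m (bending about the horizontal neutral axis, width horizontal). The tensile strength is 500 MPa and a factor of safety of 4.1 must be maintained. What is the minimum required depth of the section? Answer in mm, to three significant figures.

h = 295 mm

σ_allow = 500/4.1 = 122.0 MPa.
For a rectangular section σ = 6M/(bh²), so h² = 6M/(b σ_allow) = 6×1.6400×10^8/(93.0×122.0) = 86760 mm².
h = 294.6 mm.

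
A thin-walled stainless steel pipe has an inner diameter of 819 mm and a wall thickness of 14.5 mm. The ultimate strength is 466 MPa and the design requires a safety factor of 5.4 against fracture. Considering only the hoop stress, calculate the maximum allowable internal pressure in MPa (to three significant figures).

σ_allow = 466/5.4 = 86.30 MPa.
σ_h = pD/(2t) → p_allow = 2σ_allow t/D = 2×86.30×14.5/819 = 3.056 MPa.

p_allow = 3.06 MPa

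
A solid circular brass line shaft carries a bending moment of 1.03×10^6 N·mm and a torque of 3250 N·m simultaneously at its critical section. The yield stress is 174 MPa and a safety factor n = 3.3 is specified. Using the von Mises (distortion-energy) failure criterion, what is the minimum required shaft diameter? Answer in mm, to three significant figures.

σ_allow = σ_y/n = 174/3.3 = 52.73 MPa.
For a solid shaft σ_b = 32M/(πd³) and τ = 16T/(πd³), so the von Mises stress is σ' = (16/πd³)·√(4M²+3T²).
√(4M²+3T²) = √(4×(1.030×10^6)² + 3×(3.250×10^6)²) = 5.994×10^6 N·mm.
d³ = 16×5.994×10^6/(π×52.73) = 579000 mm³.
d = 83.35 mm.

d = 83.3 mm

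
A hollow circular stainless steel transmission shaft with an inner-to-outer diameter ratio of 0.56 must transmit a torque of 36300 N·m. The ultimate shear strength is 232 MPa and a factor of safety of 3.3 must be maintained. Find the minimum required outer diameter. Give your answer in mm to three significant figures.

d_o = 143 mm

τ_allow = 232/3.3 = 70.30 MPa.
For a hollow shaft τ = 16T/[πd_o³(1−k⁴)] with k = 0.56, so 1−k⁴ = 0.9017.
d_o³ = 16T/[π τ_allow (1−k⁴)] = 16×3.6300×10^7/(π×70.30×0.9017) = 2.917×10^6 mm³.
d_o = 142.9 mm.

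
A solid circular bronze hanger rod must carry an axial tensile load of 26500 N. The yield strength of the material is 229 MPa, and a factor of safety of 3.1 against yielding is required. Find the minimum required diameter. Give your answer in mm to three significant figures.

Allowable stress σ_allow = 229/3.1 = 73.87 MPa.
Required area A = F/σ_allow = 26500/73.87 = 358.7 mm².
A = πd²/4 → d = √(4A/π) = 21.37 mm.

d = 21.4 mm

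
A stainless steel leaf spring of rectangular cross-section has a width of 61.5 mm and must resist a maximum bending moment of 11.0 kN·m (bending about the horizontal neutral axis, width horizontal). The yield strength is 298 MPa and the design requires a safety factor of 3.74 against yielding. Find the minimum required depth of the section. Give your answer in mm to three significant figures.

σ_allow = 298/3.74 = 79.68 MPa.
For a rectangular section σ = 6M/(bh²), so h² = 6M/(b σ_allow) = 6×1.1000×10^7/(61.5×79.68) = 13470 mm².
h = 116.1 mm.

h = 116 mm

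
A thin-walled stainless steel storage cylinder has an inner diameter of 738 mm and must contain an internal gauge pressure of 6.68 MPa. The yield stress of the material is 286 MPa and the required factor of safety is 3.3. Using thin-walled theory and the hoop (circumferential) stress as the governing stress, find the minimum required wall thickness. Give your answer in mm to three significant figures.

t = 28.4 mm

σ_allow = 286/3.3 = 86.67 MPa.
Hoop stress σ_h = pD/(2t), so t = pD/(2σ_allow) = 6.68×738/(2×86.67) = 28.44 mm.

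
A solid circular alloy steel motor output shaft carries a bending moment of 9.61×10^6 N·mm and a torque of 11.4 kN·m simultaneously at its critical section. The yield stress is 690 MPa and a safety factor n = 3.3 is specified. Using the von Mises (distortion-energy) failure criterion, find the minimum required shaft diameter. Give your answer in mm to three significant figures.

σ_allow = σ_y/n = 690/3.3 = 209.1 MPa.
For a solid shaft σ_b = 32M/(πd³) and τ = 16T/(πd³), so the von Mises stress is σ' = (16/πd³)·√(4M²+3T²).
√(4M²+3T²) = √(4×(9.610×10^6)² + 3×(1.140×10^7)²) = 2.756×10^7 N·mm.
d³ = 16×2.756×10^7/(π×209.1) = 671200 mm³.
d = 87.55 mm.

d = 87.6 mm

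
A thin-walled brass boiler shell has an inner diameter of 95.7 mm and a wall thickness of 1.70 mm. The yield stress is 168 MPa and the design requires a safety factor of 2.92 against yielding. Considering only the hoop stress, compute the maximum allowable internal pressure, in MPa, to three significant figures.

p_allow = 2.04 MPa

σ_allow = 168/2.92 = 57.53 MPa.
σ_h = pD/(2t) → p_allow = 2σ_allow t/D = 2×57.53×1.70/95.7 = 2.044 MPa.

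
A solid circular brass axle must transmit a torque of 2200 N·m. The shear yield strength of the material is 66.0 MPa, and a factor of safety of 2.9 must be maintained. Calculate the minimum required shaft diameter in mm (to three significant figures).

Allowable shear stress τ_allow = 66.0/2.9 = 22.76 MPa.
For a solid shaft τ = 16T/(πd³), so d³ = 16T/(π τ_allow) = 16×2200000/(π×22.76) = 492300 mm³.
d = (492300)^(1/3) = 78.96 mm.

d = 79.0 mm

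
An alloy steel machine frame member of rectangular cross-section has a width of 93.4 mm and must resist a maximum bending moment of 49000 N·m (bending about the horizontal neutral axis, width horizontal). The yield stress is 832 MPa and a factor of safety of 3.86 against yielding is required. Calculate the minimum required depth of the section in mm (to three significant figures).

h = 121 mm

σ_allow = 832/3.86 = 215.5 MPa.
For a rectangular section σ = 6M/(bh²), so h² = 6M/(b σ_allow) = 6×4.9000×10^7/(93.4×215.5) = 14600 mm².
h = 120.8 mm.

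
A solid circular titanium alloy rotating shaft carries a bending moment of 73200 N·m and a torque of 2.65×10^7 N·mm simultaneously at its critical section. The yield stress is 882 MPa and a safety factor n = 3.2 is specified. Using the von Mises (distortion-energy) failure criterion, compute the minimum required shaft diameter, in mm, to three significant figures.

σ_allow = σ_y/n = 882/3.2 = 275.6 MPa.
For a solid shaft σ_b = 32M/(πd³) and τ = 16T/(πd³), so the von Mises stress is σ' = (16/πd³)·√(4M²+3T²).
√(4M²+3T²) = √(4×(7.320×10^7)² + 3×(2.650×10^7)²) = 1.534×10^8 N·mm.
d³ = 16×1.534×10^8/(π×275.6) = 2.835×10^6 mm³.
d = 141.5 mm.

d = 142 mm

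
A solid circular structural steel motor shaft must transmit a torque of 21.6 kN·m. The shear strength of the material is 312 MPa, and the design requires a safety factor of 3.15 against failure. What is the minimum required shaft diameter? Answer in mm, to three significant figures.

d = 104 mm

Allowable shear stress τ_allow = 312/3.15 = 99.05 MPa.
For a solid shaft τ = 16T/(πd³), so d³ = 16T/(π τ_allow) = 16×2.1600×10^7/(π×99.05) = 1.111×10^6 mm³.
d = (1.111×10^6)^(1/3) = 103.6 mm.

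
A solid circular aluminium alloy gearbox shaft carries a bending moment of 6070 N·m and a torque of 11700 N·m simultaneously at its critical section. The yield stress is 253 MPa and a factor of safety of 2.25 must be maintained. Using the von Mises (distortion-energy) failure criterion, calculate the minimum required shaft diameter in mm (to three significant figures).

σ_allow = σ_y/n = 253/2.25 = 112.4 MPa.
For a solid shaft σ_b = 32M/(πd³) and τ = 16T/(πd³), so the von Mises stress is σ' = (16/πd³)·√(4M²+3T²).
√(4M²+3T²) = √(4×(6.070×10^6)² + 3×(1.170×10^7)²) = 2.362×10^7 N·mm.
d³ = 16×2.362×10^7/(π×112.4) = 1.070×10^6 mm³.
d = 102.3 mm.

d = 102 mm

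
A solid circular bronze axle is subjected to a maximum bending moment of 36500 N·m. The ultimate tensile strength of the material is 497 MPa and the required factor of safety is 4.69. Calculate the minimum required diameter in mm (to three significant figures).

σ_allow = 497/4.69 = 106.0 MPa.
For a solid circular section σ = 32M/(πd³), so d³ = 32M/(π σ_allow) = 32×3.6500×10^7/(π×106.0) = 3.508×10^6 mm³.
d = 152.0 mm.

d = 152 mm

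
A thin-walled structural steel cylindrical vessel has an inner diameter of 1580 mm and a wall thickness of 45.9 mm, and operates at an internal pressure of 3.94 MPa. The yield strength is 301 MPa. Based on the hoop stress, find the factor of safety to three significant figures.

n = 4.44

σ_h = pD/(2t) = 3.94×1580/(2×45.9) = 67.81 MPa.
n = 301/67.81 = 4.439.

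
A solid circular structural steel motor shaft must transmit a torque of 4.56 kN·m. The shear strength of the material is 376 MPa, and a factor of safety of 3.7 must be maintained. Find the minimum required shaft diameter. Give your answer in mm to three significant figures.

d = 61.1 mm

Allowable shear stress τ_allow = 376/3.7 = 101.6 MPa.
For a solid shaft τ = 16T/(πd³), so d³ = 16T/(π τ_allow) = 16×4560000/(π×101.6) = 228500 mm³.
d = (228500)^(1/3) = 61.14 mm.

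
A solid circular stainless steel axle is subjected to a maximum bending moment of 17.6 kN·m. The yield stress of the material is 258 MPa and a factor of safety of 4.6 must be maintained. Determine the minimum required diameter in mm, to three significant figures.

d = 147 mm

σ_allow = 258/4.6 = 56.09 MPa.
For a solid circular section σ = 32M/(πd³), so d³ = 32M/(π σ_allow) = 32×1.7600×10^7/(π×56.09) = 3.196×10^6 mm³.
d = 147.3 mm.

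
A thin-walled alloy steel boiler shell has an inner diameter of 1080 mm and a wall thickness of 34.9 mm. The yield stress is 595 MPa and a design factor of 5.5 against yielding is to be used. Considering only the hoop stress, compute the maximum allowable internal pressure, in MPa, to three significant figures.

σ_allow = 595/5.5 = 108.2 MPa.
σ_h = pD/(2t) → p_allow = 2σ_allow t/D = 2×108.2×34.9/1080 = 6.992 MPa.

p_allow = 6.99 MPa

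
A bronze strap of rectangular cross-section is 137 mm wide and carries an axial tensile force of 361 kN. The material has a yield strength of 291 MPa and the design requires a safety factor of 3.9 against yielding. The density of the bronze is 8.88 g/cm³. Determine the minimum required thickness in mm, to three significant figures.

σ_allow = 291/3.9 = 74.62 MPa.
Required area A = F/σ_allow = 361000/74.62 = 4838 mm².
t = A/w = 4838/137 = 35.31 mm.

t = 35.3 mm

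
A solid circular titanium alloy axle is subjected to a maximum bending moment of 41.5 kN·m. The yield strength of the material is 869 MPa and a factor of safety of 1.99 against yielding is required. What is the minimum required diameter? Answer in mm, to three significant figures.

σ_allow = 869/1.99 = 436.7 MPa.
For a solid circular section σ = 32M/(πd³), so d³ = 32M/(π σ_allow) = 32×4.1500×10^7/(π×436.7) = 968000 mm³.
d = 98.92 mm.

d = 98.9 mm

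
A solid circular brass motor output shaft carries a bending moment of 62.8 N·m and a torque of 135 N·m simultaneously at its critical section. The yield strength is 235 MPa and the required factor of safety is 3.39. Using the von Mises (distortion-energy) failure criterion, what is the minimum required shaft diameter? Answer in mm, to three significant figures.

σ_allow = σ_y/n = 235/3.39 = 69.32 MPa.
For a solid shaft σ_b = 32M/(πd³) and τ = 16T/(πd³), so the von Mises stress is σ' = (16/πd³)·√(4M²+3T²).
√(4M²+3T²) = √(4×(62800)² + 3×(135000)²) = 265400 N·mm.
d³ = 16×265400/(π×69.32) = 19500 mm³.
d = 26.92 mm.

d = 26.9 mm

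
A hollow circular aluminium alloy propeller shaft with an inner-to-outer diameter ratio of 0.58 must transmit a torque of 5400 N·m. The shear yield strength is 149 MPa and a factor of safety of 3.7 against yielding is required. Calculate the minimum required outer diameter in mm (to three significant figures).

τ_allow = 149/3.7 = 40.27 MPa.
For a hollow shaft τ = 16T/[πd_o³(1−k⁴)] with k = 0.58, so 1−k⁴ = 0.8868.
d_o³ = 16T/[π τ_allow (1−k⁴)] = 16×5400000/(π×40.27×0.8868) = 770100 mm³.
d_o = 91.66 mm.

d_o = 91.7 mm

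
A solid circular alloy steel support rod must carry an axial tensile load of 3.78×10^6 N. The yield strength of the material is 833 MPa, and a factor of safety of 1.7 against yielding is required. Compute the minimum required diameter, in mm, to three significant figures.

Allowable stress σ_allow = 833/1.7 = 490.0 MPa.
Required area A = F/σ_allow = 3780000/490.0 = 7714 mm².
A = πd²/4 → d = √(4A/π) = 99.11 mm.

d = 99.1 mm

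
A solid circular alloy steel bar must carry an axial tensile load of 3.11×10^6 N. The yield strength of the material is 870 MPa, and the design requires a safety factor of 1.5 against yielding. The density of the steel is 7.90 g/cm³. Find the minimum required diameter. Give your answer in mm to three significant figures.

d = 82.6 mm

Allowable stress σ_allow = 870/1.5 = 580.0 MPa.
Required area A = F/σ_allow = 3110000/580.0 = 5362 mm².
A = πd²/4 → d = √(4A/π) = 82.63 mm.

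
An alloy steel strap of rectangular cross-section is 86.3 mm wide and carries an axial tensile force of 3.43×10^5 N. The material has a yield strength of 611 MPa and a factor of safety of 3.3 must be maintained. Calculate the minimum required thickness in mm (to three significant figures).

σ_allow = 611/3.3 = 185.2 MPa.
Required area A = F/σ_allow = 343000/185.2 = 1853 mm².
t = A/w = 1853/86.3 = 21.47 mm.

t = 21.5 mm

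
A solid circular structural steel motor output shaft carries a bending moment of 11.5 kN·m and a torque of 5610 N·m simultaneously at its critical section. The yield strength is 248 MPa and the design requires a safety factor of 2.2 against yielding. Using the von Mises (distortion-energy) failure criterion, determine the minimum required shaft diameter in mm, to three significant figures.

σ_allow = σ_y/n = 248/2.2 = 112.7 MPa.
For a solid shaft σ_b = 32M/(πd³) and τ = 16T/(πd³), so the von Mises stress is σ' = (16/πd³)·√(4M²+3T²).
√(4M²+3T²) = √(4×(1.150×10^7)² + 3×(5.610×10^6)²) = 2.497×10^7 N·mm.
d³ = 16×2.497×10^7/(π×112.7) = 1.128×10^6 mm³.
d = 104.1 mm.

d = 104 mm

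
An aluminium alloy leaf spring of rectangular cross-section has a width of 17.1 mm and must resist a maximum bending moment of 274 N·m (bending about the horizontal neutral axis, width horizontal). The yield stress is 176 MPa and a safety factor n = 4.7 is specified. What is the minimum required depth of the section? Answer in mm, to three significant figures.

h = 50.7 mm

σ_allow = 176/4.7 = 37.45 MPa.
For a rectangular section σ = 6M/(bh²), so h² = 6M/(b σ_allow) = 6×274000/(17.1×37.45) = 2567 mm².
h = 50.67 mm.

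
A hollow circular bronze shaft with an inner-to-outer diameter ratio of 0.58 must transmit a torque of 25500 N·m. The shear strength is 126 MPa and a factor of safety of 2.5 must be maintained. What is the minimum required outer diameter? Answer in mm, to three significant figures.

d_o = 143 mm

τ_allow = 126/2.5 = 50.40 MPa.
For a hollow shaft τ = 16T/[πd_o³(1−k⁴)] with k = 0.58, so 1−k⁴ = 0.8868.
d_o³ = 16T/[π τ_allow (1−k⁴)] = 16×2.5500×10^7/(π×50.40×0.8868) = 2.906×10^6 mm³.
d_o = 142.7 mm.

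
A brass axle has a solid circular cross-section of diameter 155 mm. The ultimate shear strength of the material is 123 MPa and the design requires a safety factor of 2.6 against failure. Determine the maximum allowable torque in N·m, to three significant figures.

T_allow = 34600 N·m

τ_allow = 123/2.6 = 47.31 MPa.
For a solid shaft T_allow = τ_allow·πd³/16; πd³/16 = π×155³/16 = 731200 mm³.
T_allow = 47.31×731200 = 3.459×10^7 N·mm = 34590 N·m.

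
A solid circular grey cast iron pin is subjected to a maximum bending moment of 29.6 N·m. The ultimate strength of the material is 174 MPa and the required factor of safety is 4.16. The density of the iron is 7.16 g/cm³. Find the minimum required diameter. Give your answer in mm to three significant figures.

σ_allow = 174/4.16 = 41.83 MPa.
For a solid circular section σ = 32M/(πd³), so d³ = 32M/(π σ_allow) = 32×29600/(π×41.83) = 7208 mm³.
d = 19.32 mm.

d = 19.3 mm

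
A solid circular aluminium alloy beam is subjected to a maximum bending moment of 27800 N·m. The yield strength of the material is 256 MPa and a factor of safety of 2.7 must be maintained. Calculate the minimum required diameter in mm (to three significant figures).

σ_allow = 256/2.7 = 94.81 MPa.
For a solid circular section σ = 32M/(πd³), so d³ = 32M/(π σ_allow) = 32×2.7800×10^7/(π×94.81) = 2.987×10^6 mm³.
d = 144.0 mm.

d = 144 mm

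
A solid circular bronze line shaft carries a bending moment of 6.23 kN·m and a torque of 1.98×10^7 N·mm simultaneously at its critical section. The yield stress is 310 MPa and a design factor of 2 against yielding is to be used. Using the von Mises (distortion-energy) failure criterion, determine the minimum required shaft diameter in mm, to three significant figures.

d = 106 mm

σ_allow = σ_y/n = 310/2 = 155.0 MPa.
For a solid shaft σ_b = 32M/(πd³) and τ = 16T/(πd³), so the von Mises stress is σ' = (16/πd³)·√(4M²+3T²).
√(4M²+3T²) = √(4×(6.230×10^6)² + 3×(1.980×10^7)²) = 3.649×10^7 N·mm.
d³ = 16×3.649×10^7/(π×155.0) = 1.199×10^6 mm³.
d = 106.2 mm.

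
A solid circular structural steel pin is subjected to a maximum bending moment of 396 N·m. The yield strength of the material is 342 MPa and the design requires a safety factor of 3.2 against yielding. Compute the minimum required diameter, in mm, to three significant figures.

σ_allow = 342/3.2 = 106.9 MPa.
For a solid circular section σ = 32M/(πd³), so d³ = 32M/(π σ_allow) = 32×396000/(π×106.9) = 37740 mm³.
d = 33.54 mm.

d = 33.5 mm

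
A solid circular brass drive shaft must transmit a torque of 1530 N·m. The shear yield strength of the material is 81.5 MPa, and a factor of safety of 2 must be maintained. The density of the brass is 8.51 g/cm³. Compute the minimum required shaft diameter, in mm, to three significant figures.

Allowable shear stress τ_allow = 81.5/2 = 40.75 MPa.
For a solid shaft τ = 16T/(πd³), so d³ = 16T/(π τ_allow) = 16×1530000/(π×40.75) = 191200 mm³.
d = (191200)^(1/3) = 57.61 mm.

d = 57.6 mm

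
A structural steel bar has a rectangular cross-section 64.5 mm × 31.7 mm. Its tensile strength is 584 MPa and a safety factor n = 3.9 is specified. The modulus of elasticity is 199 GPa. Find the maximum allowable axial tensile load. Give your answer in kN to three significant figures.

σ_allow = 584/3.9 = 149.7 MPa.
A = 64.5×31.7 = 2045 mm².
F_allow = σ_allow × A = 149.7×2045 = 306200 N.

F_allow = 306 kN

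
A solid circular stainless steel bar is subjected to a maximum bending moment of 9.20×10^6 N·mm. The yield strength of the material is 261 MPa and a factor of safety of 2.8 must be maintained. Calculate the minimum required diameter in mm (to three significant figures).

σ_allow = 261/2.8 = 93.21 MPa.
For a solid circular section σ = 32M/(πd³), so d³ = 32M/(π σ_allow) = 32×9200000/(π×93.21) = 1.005×10^6 mm³.
d = 100.2 mm.

d = 100 mm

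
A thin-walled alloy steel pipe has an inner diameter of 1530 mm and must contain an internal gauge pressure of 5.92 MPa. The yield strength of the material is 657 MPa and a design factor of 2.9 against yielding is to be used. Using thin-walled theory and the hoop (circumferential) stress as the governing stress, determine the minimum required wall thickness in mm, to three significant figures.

σ_allow = 657/2.9 = 226.6 MPa.
Hoop stress σ_h = pD/(2t), so t = pD/(2σ_allow) = 5.92×1530/(2×226.6) = 19.99 mm.

t = 20.0 mm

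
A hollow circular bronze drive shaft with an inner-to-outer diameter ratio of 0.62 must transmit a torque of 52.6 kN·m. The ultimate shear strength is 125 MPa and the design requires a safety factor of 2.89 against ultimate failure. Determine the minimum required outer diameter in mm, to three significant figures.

τ_allow = 125/2.89 = 43.25 MPa.
For a hollow shaft τ = 16T/[πd_o³(1−k⁴)] with k = 0.62, so 1−k⁴ = 0.8522.
d_o³ = 16T/[π τ_allow (1−k⁴)] = 16×5.2600×10^7/(π×43.25×0.8522) = 7.267×10^6 mm³.
d_o = 193.7 mm.

d_o = 194 mm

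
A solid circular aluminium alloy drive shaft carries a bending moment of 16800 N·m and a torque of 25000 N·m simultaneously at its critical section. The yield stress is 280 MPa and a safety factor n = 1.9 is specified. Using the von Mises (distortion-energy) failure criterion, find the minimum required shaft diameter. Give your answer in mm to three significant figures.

σ_allow = σ_y/n = 280/1.9 = 147.4 MPa.
For a solid shaft σ_b = 32M/(πd³) and τ = 16T/(πd³), so the von Mises stress is σ' = (16/πd³)·√(4M²+3T²).
√(4M²+3T²) = √(4×(1.680×10^7)² + 3×(2.500×10^7)²) = 5.481×10^7 N·mm.
d³ = 16×5.481×10^7/(π×147.4) = 1.894×10^6 mm³.
d = 123.7 mm.

d = 124 mm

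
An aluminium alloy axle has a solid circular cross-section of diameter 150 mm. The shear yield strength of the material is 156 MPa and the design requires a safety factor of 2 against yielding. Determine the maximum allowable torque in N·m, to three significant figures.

τ_allow = 156/2 = 78.00 MPa.
For a solid shaft T_allow = τ_allow·πd³/16; πd³/16 = π×150³/16 = 662700 mm³.
T_allow = 78.00×662700 = 5.169×10^7 N·mm = 51690 N·m.

T_allow = 51700 N·m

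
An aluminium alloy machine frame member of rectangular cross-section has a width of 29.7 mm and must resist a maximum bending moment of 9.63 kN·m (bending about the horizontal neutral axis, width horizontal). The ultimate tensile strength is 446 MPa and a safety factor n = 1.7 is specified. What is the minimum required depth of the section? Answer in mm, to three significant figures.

h = 86.1 mm

σ_allow = 446/1.7 = 262.4 MPa.
For a rectangular section σ = 6M/(bh²), so h² = 6M/(b σ_allow) = 6×9630000/(29.7×262.4) = 7415 mm².
h = 86.11 mm.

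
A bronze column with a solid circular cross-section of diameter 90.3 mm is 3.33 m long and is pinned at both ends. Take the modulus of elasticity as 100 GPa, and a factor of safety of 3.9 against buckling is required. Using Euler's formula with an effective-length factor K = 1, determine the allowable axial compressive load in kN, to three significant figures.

I = πd⁴/64 = π×90.3⁴/64 = 3.264×10^6 mm⁴.
Effective length L_e = KL = 1×3.33 m = 3330 mm.
Euler critical load P_cr = π²EI/L_e² = π²×100000×3.264×10^6/3330² = 290500 N.
P_allow = P_cr/n = 290500/3.9 = 74480 N.

P_allow = 74.5 kN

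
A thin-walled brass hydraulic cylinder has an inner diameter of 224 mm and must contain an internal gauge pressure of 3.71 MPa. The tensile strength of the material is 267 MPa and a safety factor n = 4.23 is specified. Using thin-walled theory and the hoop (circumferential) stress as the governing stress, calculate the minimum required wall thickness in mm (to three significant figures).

σ_allow = 267/4.23 = 63.12 MPa.
Hoop stress σ_h = pD/(2t), so t = pD/(2σ_allow) = 3.71×224/(2×63.12) = 6.583 mm.

t = 6.58 mm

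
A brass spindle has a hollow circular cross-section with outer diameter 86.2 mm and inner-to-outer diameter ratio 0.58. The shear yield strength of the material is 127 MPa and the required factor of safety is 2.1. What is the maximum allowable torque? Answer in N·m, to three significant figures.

T_allow = 6740 N·m

τ_allow = 127/2.1 = 60.48 MPa.
For a hollow shaft T_allow = τ_allow·πd_o³(1−k⁴)/16 with 1−k⁴ = 0.8868, so πd_o³(1−k⁴)/16 = 111500 mm³.
T_allow = 60.48×111500 = 6.745×10^6 N·mm = 6745 N·m.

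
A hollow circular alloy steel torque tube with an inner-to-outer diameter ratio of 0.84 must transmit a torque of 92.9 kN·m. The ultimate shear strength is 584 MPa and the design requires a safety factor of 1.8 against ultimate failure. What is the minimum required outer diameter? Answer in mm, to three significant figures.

τ_allow = 584/1.8 = 324.4 MPa.
For a hollow shaft τ = 16T/[πd_o³(1−k⁴)] with k = 0.84, so 1−k⁴ = 0.5021.
d_o³ = 16T/[π τ_allow (1−k⁴)] = 16×9.2900×10^7/(π×324.4×0.5021) = 2.904×10^6 mm³.
d_o = 142.7 mm.

d_o = 143 mm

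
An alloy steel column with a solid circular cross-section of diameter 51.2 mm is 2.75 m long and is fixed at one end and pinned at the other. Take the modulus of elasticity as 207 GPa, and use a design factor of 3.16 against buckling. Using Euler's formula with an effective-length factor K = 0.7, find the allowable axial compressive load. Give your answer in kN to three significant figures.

I = πd⁴/64 = π×51.2⁴/64 = 337300 mm⁴.
Effective length L_e = KL = 0.7×2.75 m = 1925 mm.
Euler critical load P_cr = π²EI/L_e² = π²×207000×337300/1925² = 186000 N.
P_allow = P_cr/n = 186000/3.16 = 58850 N.

P_allow = 58.9 kN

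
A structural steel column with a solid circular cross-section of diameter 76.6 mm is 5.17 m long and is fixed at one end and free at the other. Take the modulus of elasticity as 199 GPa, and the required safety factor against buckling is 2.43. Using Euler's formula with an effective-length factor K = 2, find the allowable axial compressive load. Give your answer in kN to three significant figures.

I = πd⁴/64 = π×76.6⁴/64 = 1.690×10^6 mm⁴.
Effective length L_e = KL = 2×5.17 m = 10340 mm.
Euler critical load P_cr = π²EI/L_e² = π²×199000×1.690×10^6/10340² = 31050 N.
P_allow = P_cr/n = 31050/2.43 = 12780 N.

P_allow = 12.8 kN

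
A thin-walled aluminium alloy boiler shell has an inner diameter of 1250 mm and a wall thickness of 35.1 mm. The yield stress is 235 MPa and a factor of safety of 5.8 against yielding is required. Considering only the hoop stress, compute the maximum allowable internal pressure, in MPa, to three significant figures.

σ_allow = 235/5.8 = 40.52 MPa.
σ_h = pD/(2t) → p_allow = 2σ_allow t/D = 2×40.52×35.1/1250 = 2.275 MPa.

p_allow = 2.28 MPa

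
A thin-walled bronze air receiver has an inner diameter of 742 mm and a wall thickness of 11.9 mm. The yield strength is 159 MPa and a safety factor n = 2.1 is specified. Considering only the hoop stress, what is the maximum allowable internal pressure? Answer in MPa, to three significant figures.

p_allow = 2.43 MPa

σ_allow = 159/2.1 = 75.71 MPa.
σ_h = pD/(2t) → p_allow = 2σ_allow t/D = 2×75.71×11.9/742 = 2.429 MPa.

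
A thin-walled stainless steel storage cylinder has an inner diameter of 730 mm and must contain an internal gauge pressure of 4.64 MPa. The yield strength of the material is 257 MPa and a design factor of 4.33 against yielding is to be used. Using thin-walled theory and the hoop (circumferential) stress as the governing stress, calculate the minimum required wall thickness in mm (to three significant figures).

σ_allow = 257/4.33 = 59.35 MPa.
Hoop stress σ_h = pD/(2t), so t = pD/(2σ_allow) = 4.64×730/(2×59.35) = 28.53 mm.

t = 28.5 mm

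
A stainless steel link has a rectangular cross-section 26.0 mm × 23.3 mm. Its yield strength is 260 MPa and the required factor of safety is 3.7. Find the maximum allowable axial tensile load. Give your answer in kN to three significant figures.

σ_allow = 260/3.7 = 70.27 MPa.
A = 26.0×23.3 = 605.8 mm².
F_allow = σ_allow × A = 70.27×605.8 = 42570 N.

F_allow = 42.6 kN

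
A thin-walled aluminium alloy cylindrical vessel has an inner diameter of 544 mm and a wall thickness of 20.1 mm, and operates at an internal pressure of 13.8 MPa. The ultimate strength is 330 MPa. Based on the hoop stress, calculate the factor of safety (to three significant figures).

n = 1.77

σ_h = pD/(2t) = 13.8×544/(2×20.1) = 186.7 MPa.
n = 330/186.7 = 1.767.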